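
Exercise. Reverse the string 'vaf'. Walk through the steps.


Reverse 'vaf' character by character: 'fav'.

fav


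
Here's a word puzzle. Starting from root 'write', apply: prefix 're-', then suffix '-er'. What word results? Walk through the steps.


Step 1: Add prefix 're-' to 'write' = 'rewrite'
Step 2: Add suffix '-er' to 'rewrite' = 'rewriter'

rewriter


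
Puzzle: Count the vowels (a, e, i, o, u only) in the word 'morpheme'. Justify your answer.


Vowels in 'morpheme': o, e, e = 3 vowels.

3


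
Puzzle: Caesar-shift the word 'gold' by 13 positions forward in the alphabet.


Shift each letter by 13: g -> t, o -> b, l -> y, d -> q. Result: 'tbyq'.

tbyq


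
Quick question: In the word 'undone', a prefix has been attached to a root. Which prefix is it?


The word 'undone' = 'un' (prefix) + 'done' (root). The prefix is 'un'.

un


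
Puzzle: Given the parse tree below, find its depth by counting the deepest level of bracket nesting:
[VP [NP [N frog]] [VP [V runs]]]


Count bracket nesting levels:
'[' at pos 0: depth = 1
'[' at pos 4: depth = 2
'[' at pos 8: depth = 3
'[' at pos 18: depth = 2
'[' at pos 22: depth = 3
Maximum depth reached: 3

3


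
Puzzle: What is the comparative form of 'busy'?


Apply comparative formation (consonant + y: change y to i, add -er): 'busy' -> 'busier'.

busier


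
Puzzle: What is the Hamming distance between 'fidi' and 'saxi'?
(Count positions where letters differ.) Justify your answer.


Alignment:
Position 1: 'f' vs 's' = DIFFER
Position 2: 'i' vs 'a' = DIFFER
Position 3: 'd' vs 'x' = DIFFER
Position 4: 'i' vs 'i' = match
Total differences: 3

3


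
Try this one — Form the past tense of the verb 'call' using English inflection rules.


Apply rule: Add -ed. 'call' becomes 'called'.

called


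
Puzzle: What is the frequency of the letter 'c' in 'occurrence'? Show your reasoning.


Letter 'c' in 'occurrence': found at position(s) 2, 3, 9 = 3 occurrence(s).

3


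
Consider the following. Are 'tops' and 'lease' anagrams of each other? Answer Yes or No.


Sorted letters of 'tops': 'opst'
Sorted letters of 'lease': 'aeels'
They do not match.

No


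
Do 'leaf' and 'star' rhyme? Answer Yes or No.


Rime (stressed vowel + following sounds) of 'leaf': -eaf = /iːf/
Rime of 'star': -ar = /ɑːr/
/iːf/ and /ɑːr/ are different ending sounds, so the words do not rhyme.

No


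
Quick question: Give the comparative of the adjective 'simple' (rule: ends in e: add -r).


Apply comparative formation (ends in e: add -r): 'simple' -> 'simpler'.

simpler


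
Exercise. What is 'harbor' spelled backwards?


Reverse 'harbor' character by character: 'robrah'.

robrah


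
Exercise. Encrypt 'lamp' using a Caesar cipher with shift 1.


Shift each letter by 1: l -> m, a -> b, m -> n, p -> q. Result: 'mbnq'.

mbnq


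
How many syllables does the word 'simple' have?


Break 'simple' into syllables: sim-ple -> sim | ple = 2 syllables

2 syllables


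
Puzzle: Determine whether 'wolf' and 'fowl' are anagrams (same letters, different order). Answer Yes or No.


Sorted letters of 'wolf': 'flow'
Sorted letters of 'fowl': 'flow'
They match.

Yes


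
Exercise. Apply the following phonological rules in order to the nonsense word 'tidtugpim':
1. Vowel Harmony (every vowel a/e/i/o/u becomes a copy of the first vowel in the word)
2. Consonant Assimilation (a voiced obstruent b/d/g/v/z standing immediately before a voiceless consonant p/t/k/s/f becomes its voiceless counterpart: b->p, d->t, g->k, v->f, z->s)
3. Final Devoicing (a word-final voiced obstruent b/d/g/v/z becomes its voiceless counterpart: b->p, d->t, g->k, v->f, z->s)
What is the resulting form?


Starting form: 'tidtugpim'
Rule 1: Vowel Harmony: all vowels become 'i' (matching first vowel). 'tidtugpim' -> 'tidtigpim'
Rule 2: Consonant Assimilation: voiced obstruent before voiceless consonant becomes voiceless ('dt' -> 'tt', 'gp' -> 'kp'). 'tidtigpim' -> 'tittikpim'
Rule 3: Final Devoicing: final consonant 'm' is not one of the voiced obstruents b/d/g/v/z. No change.
Final form: 'tittikpim'

tittikpim


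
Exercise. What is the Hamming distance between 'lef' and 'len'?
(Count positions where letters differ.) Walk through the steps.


Alignment:
Position 1: 'l' vs 'l' = match
Position 2: 'e' vs 'e' = match
Position 3: 'f' vs 'n' = DIFFER
Total differences: 1

1


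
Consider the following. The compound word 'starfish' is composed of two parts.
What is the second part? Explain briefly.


Split 'starfish' into 'star' + 'fish'. The second part is 'fish'.

fish


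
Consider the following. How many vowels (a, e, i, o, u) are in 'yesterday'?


Vowels in 'yesterday': e, e, a = 3 vowels.

3


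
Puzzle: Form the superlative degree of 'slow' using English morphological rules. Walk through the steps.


Apply superlative formation (add -est): 'slow' -> 'slowest'.

slowest


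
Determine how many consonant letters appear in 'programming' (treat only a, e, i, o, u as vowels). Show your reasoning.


Consonants in 'programming': p, r, g, r, m, m, n, g = 8 consonants.

8


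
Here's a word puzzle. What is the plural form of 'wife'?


Apply rule: Change -fe to -ves. 'wife' becomes 'wives'.

wives


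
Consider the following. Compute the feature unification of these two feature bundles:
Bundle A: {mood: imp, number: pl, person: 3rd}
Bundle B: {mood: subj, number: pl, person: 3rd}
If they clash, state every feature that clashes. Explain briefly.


Compare features:
mood: A=imp vs B=subj -> CLASH
number: A=pl vs B=pl -> unified: pl
person: A=3rd vs B=3rd -> unified: 3rd
Clash detected on feature 'mood' (imp vs subj); unification fails.

CLASH on 'mood' (imp vs subj)


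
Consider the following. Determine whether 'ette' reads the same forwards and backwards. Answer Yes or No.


Forward: 'ette'
Reversed: 'ette'
They are identical.

Yes


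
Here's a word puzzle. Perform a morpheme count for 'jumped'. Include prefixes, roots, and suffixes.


Decomposition: jump (root) + -ed (suffix) = 2 morpheme(s)

2 morphemes


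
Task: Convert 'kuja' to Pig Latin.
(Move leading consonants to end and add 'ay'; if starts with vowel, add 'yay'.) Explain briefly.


'kuja': move consonant cluster 'k' to end and add 'ay': 'ujakay'.

ujakay


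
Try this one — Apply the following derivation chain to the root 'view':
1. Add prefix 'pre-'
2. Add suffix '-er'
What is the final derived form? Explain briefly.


Step 1: Add prefix 'pre-' to 'view' = 'preview'
Step 2: Add suffix '-er' to 'preview' = 'previewer'

previewer


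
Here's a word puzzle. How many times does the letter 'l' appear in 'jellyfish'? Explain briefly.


Letter 'l' in 'jellyfish': found at position(s) 3, 4 = 2 occurrence(s).

2


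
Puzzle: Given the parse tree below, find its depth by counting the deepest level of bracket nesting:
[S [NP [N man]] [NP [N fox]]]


Count bracket nesting levels:
'[' at pos 0: depth = 1
'[' at pos 3: depth = 2
'[' at pos 7: depth = 3
'[' at pos 16: depth = 2
'[' at pos 20: depth = 3
Maximum depth reached: 3

3


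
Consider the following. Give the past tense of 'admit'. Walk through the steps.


Apply rule: Double final consonant and add -ed. 'admit' becomes 'admitted'.

admitted


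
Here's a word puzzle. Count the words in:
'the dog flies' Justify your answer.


Split into words: the | dog | flies = 3 words.

3


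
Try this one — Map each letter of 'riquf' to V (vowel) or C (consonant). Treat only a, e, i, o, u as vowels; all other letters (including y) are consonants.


Letter mapping: r = C, i = V, q = C, u = V, f = C.

CVCVC


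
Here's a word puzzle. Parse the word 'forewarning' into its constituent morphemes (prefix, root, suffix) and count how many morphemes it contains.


Step 1: Identify prefix: 'fore' (meaning: before/front)
Step 2: Identify root: 'warn'
Step 3: Identify suffix(es): 'ing'
Decomposition: fore- (prefix: before/front) + warn (root) + -ing (suffix: ongoing action)
Total morphemes: 3

3 morphemes (fore- (prefix: before/front) + warn (root) + -ing (suffix: ongoing action))


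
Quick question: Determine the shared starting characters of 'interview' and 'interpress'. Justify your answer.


Compare from the start: 5 characters match: 'inter'. Mismatch at position 6: 'v' vs 'p'.

inter


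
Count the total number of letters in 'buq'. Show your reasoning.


Spell out 'buq' and number each letter: b(1), u(2), q(3). Total: 3 letters.

3


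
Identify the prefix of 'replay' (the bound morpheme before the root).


The word 'replay' = 're' (prefix) + 'play' (root). The prefix is 're'.

re


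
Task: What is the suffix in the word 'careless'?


The word 'careless' = 'care' (root) + '-less' (suffix). The suffix is '-less'.

less


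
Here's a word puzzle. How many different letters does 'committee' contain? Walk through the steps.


Unique letters in 'committee': {c, e, i, m, o, t} = 6 distinct letters.

6


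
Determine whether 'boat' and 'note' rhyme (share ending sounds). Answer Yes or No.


Rime (stressed vowel + following sounds) of 'boat': -oat = /oʊt/
Rime of 'note': -ote = /oʊt/
/oʊt/ and /oʊt/ are the same ending sound, so the words rhyme.

Yes


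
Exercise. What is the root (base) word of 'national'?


Remove suffix '-al' from 'national' to get root 'nation'.

nation


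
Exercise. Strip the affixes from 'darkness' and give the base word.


Remove suffix '-ness' from 'darkness' to get root 'dark'.

dark


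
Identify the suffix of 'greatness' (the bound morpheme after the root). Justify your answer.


The word 'greatness' = 'great' (root) + '-ness' (suffix). The suffix is '-ness'.

ness


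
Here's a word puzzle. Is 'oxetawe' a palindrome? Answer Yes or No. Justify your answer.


Forward: 'oxetawe'
Reversed: 'ewatexo'
They differ.

No


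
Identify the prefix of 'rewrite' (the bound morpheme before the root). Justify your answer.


The word 'rewrite' = 're' (prefix) + 'write' (root). The prefix is 're'.

re


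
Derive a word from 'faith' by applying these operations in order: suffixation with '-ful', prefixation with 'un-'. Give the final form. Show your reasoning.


Step 1: Add suffix '-ful' to 'faith' = 'faithful'
Step 2: Add prefix 'un-' to 'faithful' = 'unfaithful'

unfaithful


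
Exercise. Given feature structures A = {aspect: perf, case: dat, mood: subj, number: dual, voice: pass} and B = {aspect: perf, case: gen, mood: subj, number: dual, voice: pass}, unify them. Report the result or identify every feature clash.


Compare features:
aspect: A=perf vs B=perf -> unified: perf
case: A=dat vs B=gen -> CLASH
mood: A=subj vs B=subj -> unified: subj
number: A=dual vs B=dual -> unified: dual
voice: A=pass vs B=pass -> unified: pass
Clash detected on feature 'case' (dat vs gen); unification fails.

CLASH on 'case' (dat vs gen)


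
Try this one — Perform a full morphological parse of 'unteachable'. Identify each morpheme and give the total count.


Step 1: Identify prefix: 'un' (meaning: not/reverse)
Step 2: Identify root: 'teach'
Step 3: Identify suffix(es): 'able'
Decomposition: un- (prefix: not/reverse) + teach (root) + -able (suffix: capable of)
Total morphemes: 3

3 morphemes (un- (prefix: not/reverse) + teach (root) + -able (suffix: capable of))


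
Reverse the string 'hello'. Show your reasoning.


Reverse 'hello' character by character: 'olleh'.

olleh


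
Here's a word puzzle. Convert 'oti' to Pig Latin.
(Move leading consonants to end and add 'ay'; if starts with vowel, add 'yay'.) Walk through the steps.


'oti' starts with a vowel, so add 'yay': 'otiyay'.

otiyay


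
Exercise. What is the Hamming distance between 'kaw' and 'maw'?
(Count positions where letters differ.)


Alignment:
Position 1: 'k' vs 'm' = DIFFER
Position 2: 'a' vs 'a' = match
Position 3: 'w' vs 'w' = match
Total differences: 1

1


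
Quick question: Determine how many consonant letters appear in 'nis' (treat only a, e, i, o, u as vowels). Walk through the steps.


Consonants in 'nis': n, s = 2 consonants.

2


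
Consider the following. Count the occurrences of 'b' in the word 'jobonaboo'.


Letter 'b' in 'jobonaboo': found at position(s) 3, 7 = 2 occurrence(s).

2


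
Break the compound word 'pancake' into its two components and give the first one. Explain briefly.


Split 'pancake' into 'pan' + 'cake'. The first part is 'pan'.

pan


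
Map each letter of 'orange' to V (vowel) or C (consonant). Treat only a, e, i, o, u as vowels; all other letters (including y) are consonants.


Letter mapping: o = V, r = C, a = V, n = C, g = C, e = V.

VCVCCV


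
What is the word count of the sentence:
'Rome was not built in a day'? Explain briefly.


Split into words: Rome | was | not | built | in | a | day = 7 words.

7


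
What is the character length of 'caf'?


Spell out 'caf' and number each letter: c(1), a(2), f(3). Total: 3 letters.

3


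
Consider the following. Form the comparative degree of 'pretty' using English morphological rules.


Apply comparative formation (consonant + y: change y to i, add -er): 'pretty' -> 'prettier'.

prettier


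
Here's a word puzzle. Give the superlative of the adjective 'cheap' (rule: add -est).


Apply superlative formation (add -est): 'cheap' -> 'cheapest'.

cheapest


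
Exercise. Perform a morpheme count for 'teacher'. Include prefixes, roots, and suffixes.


Decomposition: teach (root) + -er (suffix) = 2 morpheme(s)

2 morphemes


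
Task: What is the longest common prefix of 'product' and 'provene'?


Compare from the start: 3 characters match: 'pro'. Mismatch at position 4: 'd' vs 'v'.

pro


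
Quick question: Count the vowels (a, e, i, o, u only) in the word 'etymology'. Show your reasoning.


Vowels in 'etymology': e, o, o = 3 vowels.

3


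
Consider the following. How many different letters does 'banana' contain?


Unique letters in 'banana': {a, b, n} = 3 distinct letters.

3


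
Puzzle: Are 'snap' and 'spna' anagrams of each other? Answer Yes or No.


Sorted letters of 'snap': 'anps'
Sorted letters of 'spna': 'anps'
They match.

Yes


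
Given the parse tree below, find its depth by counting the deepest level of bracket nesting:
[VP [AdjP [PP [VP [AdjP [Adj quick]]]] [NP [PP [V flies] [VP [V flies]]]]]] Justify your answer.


Count bracket nesting levels:
'[' at pos 0: depth = 1
'[' at pos 4: depth = 2
'[' at pos 10: depth = 3
'[' at pos 14: depth = 4
'[' at pos 18: depth = 5
'[' at pos 24: depth = 6
'[' at pos 39: depth = 3
'[' at pos 43: depth = 4
'[' at pos 47: depth = 5
'[' at pos 57: depth = 5
'[' at pos 61: depth = 6
Maximum depth reached: 6

6


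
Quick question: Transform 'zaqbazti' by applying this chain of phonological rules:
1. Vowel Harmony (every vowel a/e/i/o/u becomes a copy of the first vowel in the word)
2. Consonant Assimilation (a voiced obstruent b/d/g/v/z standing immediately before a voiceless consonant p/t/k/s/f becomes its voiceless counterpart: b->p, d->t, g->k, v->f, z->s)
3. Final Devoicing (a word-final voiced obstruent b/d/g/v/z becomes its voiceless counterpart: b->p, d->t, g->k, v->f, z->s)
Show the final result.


Starting form: 'zaqbazti'
Rule 1: Vowel Harmony: all vowels become 'a' (matching first vowel). 'zaqbazti' -> 'zaqbazta'
Rule 2: Consonant Assimilation: voiced obstruent before voiceless consonant becomes voiceless ('zt' -> 'st'). 'zaqbazta' -> 'zaqbasta'
Rule 3: Final Devoicing: the word ends in the vowel 'a', not a consonant. No change.
Final form: 'zaqbasta'

zaqbasta


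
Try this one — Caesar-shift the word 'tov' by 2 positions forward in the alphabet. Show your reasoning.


Shift each letter by 2: t -> v, o -> q, v -> x. Result: 'vqx'.

vqx


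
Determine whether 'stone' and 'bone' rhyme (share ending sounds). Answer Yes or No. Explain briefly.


Rime (stressed vowel + following sounds) of 'stone': -one = /oʊn/
Rime of 'bone': -one = /oʊn/
/oʊn/ and /oʊn/ are the same ending sound, so the words rhyme.

Yes


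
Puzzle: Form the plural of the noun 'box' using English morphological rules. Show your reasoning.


Apply rule: Add -es (sibilant/fricative ending). 'box' becomes 'boxes'.

boxes


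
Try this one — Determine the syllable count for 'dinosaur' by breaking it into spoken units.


Break 'dinosaur' into syllables: di-no-saur -> di | no | saur = 3 syllables

3 syllables


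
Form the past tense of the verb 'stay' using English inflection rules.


Apply rule: Add -ed. 'stay' becomes 'stayed'.

stayed


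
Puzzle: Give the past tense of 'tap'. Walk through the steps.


Apply rule: Double final consonant and add -ed. 'tap' becomes 'tapped'.

tapped


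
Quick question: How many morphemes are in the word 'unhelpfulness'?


Decomposition: un- (prefix) + help (root) + -ful (suffix) + -ness (suffix) = 4 morpheme(s)

4 morphemes


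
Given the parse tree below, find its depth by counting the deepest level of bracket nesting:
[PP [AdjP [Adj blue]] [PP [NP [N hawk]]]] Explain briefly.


Count bracket nesting levels:
'[' at pos 0: depth = 1
'[' at pos 4: depth = 2
'[' at pos 10: depth = 3
'[' at pos 22: depth = 2
'[' at pos 26: depth = 3
'[' at pos 30: depth = 4
Maximum depth reached: 4

4


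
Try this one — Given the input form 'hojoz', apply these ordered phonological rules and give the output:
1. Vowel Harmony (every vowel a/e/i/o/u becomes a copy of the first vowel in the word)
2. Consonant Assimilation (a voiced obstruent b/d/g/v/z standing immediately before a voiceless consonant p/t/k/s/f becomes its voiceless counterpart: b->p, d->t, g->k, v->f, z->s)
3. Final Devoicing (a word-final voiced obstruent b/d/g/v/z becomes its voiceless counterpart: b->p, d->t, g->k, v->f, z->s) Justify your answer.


Starting form: 'hojoz'
Rule 1: Vowel Harmony: all vowels already match. No change.
Rule 2: Consonant Assimilation: no voiced obstruent (b/d/g/v/z) stands immediately before a voiceless consonant (p/t/k/s/f). No change.
Rule 3: Final Devoicing: word-final voiced obstruent 'z' becomes voiceless 's'. 'hojoz' -> 'hojos'
Final form: 'hojos'

hojos


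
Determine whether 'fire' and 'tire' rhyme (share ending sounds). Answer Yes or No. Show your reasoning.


Rime (stressed vowel + following sounds) of 'fire': -ire = /aɪər/
Rime of 'tire': -ire = /aɪər/
/aɪər/ and /aɪər/ are the same ending sound, so the words rhyme.

Yes


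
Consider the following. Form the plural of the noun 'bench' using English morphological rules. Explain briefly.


Apply rule: Add -es (sibilant/fricative ending). 'bench' becomes 'benches'.

benches


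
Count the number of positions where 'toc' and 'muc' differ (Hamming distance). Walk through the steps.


Alignment:
Position 1: 't' vs 'm' = DIFFER
Position 2: 'o' vs 'u' = DIFFER
Position 3: 'c' vs 'c' = match
Total differences: 2

2


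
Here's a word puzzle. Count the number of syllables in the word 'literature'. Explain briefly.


Break 'literature' into syllables: lit-er-a-ture -> lit | er | a | ture = 4 syllables

4 syllables


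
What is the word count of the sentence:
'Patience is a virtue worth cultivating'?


Split into words: Patience | is | a | virtue | worth | cultivating = 6 words.

6


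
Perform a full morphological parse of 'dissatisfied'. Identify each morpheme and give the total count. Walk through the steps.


Step 1: Identify prefix: 'dis' (meaning: not/apart)
Step 2: Identify root: 'satisfy'
Step 3: Identify suffix(es): 'ed'
Decomposition: dis- (prefix: not/apart) + satisfy (root) + -ed (suffix: past)
Total morphemes: 3

3 morphemes (dis- (prefix: not/apart) + satisfy (root) + -ed (suffix: past))


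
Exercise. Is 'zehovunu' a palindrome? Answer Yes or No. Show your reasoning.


Forward: 'zehovunu'
Reversed: 'unuvohez'
They differ.

No


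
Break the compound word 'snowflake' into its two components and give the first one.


Split 'snowflake' into 'snow' + 'flake'. The first part is 'snow'.

snow


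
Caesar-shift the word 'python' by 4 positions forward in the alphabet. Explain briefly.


Shift each letter by 4: p -> t, y -> c, t -> x, h -> l, o -> s, n -> r. Result: 'tcxlsr'.

tcxlsr


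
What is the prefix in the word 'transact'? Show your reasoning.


The word 'transact' = 'trans' (prefix) + 'act' (root). The prefix is 'trans'.

trans


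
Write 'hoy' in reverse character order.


Reverse 'hoy' character by character: 'yoh'.

yoh


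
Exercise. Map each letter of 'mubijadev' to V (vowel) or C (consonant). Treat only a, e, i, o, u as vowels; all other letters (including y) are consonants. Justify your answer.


Letter mapping: m = C, u = V, b = C, i = V, j = C, a = V, d = C, e = V, v = C.

CVCVCVCVC


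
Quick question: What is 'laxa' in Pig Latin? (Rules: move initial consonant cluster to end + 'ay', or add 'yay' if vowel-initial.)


'laxa': move consonant cluster 'l' to end and add 'ay': 'axalay'.

axalay


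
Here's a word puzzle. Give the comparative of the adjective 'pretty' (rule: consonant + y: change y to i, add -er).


Apply comparative formation (consonant + y: change y to i, add -er): 'pretty' -> 'prettier'.

prettier


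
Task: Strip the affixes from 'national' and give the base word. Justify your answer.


Remove suffix '-al' from 'national' to get root 'nation'.

nation


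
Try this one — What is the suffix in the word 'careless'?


The word 'careless' = 'care' (root) + '-less' (suffix). The suffix is '-less'.

less


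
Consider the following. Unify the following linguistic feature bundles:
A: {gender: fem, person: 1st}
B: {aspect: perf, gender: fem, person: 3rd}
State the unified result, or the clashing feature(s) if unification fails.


Compare features:
aspect: A=_ vs B=perf -> unified: perf
gender: A=fem vs B=fem -> unified: fem
person: A=1st vs B=3rd -> CLASH
Clash detected on feature 'person' (1st vs 3rd); unification fails.

CLASH on 'person' (1st vs 3rd)


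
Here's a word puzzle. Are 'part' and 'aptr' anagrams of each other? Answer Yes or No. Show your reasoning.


Sorted letters of 'part': 'aprt'
Sorted letters of 'aptr': 'aprt'
They match.

Yes


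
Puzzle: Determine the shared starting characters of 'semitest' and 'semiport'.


Compare from the start: 4 characters match: 'semi'. Mismatch at position 5: 't' vs 'p'.

semi


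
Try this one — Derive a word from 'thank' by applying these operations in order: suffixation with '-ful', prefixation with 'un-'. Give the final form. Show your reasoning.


Step 1: Add suffix '-ful' to 'thank' = 'thankful'
Step 2: Add prefix 'un-' to 'thankful' = 'unthankful'

unthankful


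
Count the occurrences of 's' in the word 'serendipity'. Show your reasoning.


Letter 's' in 'serendipity': found at position(s) 1 = 1 occurrence(s).

1


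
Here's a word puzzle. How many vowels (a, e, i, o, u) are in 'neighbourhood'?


Vowels in 'neighbourhood': e, i, o, u, o, o = 6 vowels.

6


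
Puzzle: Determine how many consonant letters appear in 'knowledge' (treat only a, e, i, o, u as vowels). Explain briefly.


Consonants in 'knowledge': k, n, w, l, d, g = 6 consonants.

6


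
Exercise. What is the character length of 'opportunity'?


Spell out 'opportunity' and number each letter: o(1), p(2), p(3), o(4), r(5), t(6), u(7), n(8), i(9), t(10), y(11). Total: 11 letters.

11


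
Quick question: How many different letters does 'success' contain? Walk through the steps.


Unique letters in 'success': {c, e, s, u} = 4 distinct letters.

4


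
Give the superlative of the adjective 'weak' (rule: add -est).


Apply superlative formation (add -est): 'weak' -> 'weakest'.

weakest


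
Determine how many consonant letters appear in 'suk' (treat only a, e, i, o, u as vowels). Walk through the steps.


Consonants in 'suk': s, k = 2 consonants.

2


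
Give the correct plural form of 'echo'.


Apply rule: Add -es (consonant + o). 'echo' becomes 'echoes'.

echoes


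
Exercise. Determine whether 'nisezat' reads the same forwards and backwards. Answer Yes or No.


Forward: 'nisezat'
Reversed: 'tazesin'
They differ.

No


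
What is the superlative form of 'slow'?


Apply superlative formation (add -est): 'slow' -> 'slowest'.

slowest


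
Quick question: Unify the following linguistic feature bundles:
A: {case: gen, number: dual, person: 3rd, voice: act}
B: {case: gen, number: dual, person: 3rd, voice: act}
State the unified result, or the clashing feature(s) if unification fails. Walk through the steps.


Compare features:
case: A=gen vs B=gen -> unified: gen
number: A=dual vs B=dual -> unified: dual
person: A=3rd vs B=3rd -> unified: 3rd
voice: A=act vs B=act -> unified: act
No clashes found.

Unified: {case: gen, number: dual, person: 3rd, voice: act}


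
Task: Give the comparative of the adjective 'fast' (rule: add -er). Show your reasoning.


Apply comparative formation (add -er): 'fast' -> 'faster'.

faster


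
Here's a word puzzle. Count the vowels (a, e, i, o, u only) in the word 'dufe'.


Vowels in 'dufe': u, e = 2 vowels.

2


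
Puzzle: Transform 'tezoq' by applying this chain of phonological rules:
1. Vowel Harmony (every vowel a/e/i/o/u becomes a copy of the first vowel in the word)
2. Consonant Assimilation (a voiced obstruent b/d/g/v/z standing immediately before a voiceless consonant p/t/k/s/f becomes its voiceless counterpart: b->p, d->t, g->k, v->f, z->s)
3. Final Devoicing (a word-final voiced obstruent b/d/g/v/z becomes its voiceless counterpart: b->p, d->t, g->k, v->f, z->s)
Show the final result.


Starting form: 'tezoq'
Rule 1: Vowel Harmony: all vowels become 'e' (matching first vowel). 'tezoq' -> 'tezeq'
Rule 2: Consonant Assimilation: no voiced obstruent (b/d/g/v/z) stands immediately before a voiceless consonant (p/t/k/s/f). No change.
Rule 3: Final Devoicing: final consonant 'q' is not one of the voiced obstruents b/d/g/v/z. No change.
Final form: 'tezeq'

tezeq


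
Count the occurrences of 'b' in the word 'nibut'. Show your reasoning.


Letter 'b' in 'nibut': found at position(s) 3 = 1 occurrence(s).

1


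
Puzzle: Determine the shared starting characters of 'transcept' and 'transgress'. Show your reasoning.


Compare from the start: 5 characters match: 'trans'. Mismatch at position 6: 'c' vs 'g'.

trans


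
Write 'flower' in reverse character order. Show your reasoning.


Reverse 'flower' character by character: 'rewolf'.

rewolf


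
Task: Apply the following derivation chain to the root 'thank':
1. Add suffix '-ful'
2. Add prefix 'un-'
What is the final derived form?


Step 1: Add suffix '-ful' to 'thank' = 'thankful'
Step 2: Add prefix 'un-' to 'thankful' = 'unthankful'

unthankful


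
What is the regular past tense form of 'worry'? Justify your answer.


Apply rule: Change -y to -ied. 'worry' becomes 'worried'.

worried


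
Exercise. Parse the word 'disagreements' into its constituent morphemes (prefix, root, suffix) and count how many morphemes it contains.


Step 1: Identify prefix: 'dis' (meaning: not/apart)
Step 2: Identify root: 'agree'
Step 3: Identify suffix(es): 'ment, s'
Decomposition: dis- (prefix: not/apart) + agree (root) + -ment (suffix: action/result) + -s (plural)
Total morphemes: 4

4 morphemes (dis- (prefix: not/apart) + agree (root) + -ment (suffix: action/result) + -s (plural))


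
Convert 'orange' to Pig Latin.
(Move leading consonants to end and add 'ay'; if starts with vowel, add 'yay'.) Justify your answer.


'orange' starts with a vowel, so add 'yay': 'orangeyay'.

orangeyay


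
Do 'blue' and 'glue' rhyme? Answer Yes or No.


Rime (stressed vowel + following sounds) of 'blue': -ue = /uː/
Rime of 'glue': -ue = /uː/
/uː/ and /uː/ are the same ending sound, so the words rhyme.

Yes


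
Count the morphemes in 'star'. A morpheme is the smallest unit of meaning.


Decomposition: star (free morpheme) = 1 morpheme(s)

1 morphemes


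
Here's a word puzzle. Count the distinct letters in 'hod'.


Unique letters in 'hod': {d, h, o} = 3 distinct letters.

3


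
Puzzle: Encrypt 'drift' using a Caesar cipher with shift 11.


Shift each letter by 11: d -> o, r -> c, i -> t, f -> q, t -> e. Result: 'octqe'.

octqe


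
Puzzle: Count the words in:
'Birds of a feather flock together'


Split into words: Birds | of | a | feather | flock | together = 6 words.

6


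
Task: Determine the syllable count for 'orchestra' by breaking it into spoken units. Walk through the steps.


Break 'orchestra' into syllables: or-ches-tra -> or | ches | tra = 3 syllables

3 syllables


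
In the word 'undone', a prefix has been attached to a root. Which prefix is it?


The word 'undone' = 'un' (prefix) + 'done' (root). The prefix is 'un'.

un


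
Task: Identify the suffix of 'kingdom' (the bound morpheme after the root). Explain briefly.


The word 'kingdom' = 'king' (root) + '-dom' (suffix). The suffix is '-dom'.

dom


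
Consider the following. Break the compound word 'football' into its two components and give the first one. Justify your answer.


Split 'football' into 'foot' + 'ball'. The first part is 'foot'.

foot


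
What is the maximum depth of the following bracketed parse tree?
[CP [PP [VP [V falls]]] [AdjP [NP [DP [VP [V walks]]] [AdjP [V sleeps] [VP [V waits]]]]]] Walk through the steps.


Count bracket nesting levels:
'[' at pos 0: depth = 1
'[' at pos 4: depth = 2
'[' at pos 8: depth = 3
'[' at pos 12: depth = 4
'[' at pos 24: depth = 2
'[' at pos 30: depth = 3
'[' at pos 34: depth = 4
'[' at pos 38: depth = 5
'[' at pos 42: depth = 6
'[' at pos 54: depth = 4
'[' at pos 60: depth = 5
'[' at pos 71: depth = 5
'[' at pos 75: depth = 6
Maximum depth reached: 6

6


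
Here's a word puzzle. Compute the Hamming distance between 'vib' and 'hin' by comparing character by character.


Alignment:
Position 1: 'v' vs 'h' = DIFFER
Position 2: 'i' vs 'i' = match
Position 3: 'b' vs 'n' = DIFFER
Total differences: 2

2


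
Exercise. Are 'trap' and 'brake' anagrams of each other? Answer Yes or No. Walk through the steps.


Sorted letters of 'trap': 'aprt'
Sorted letters of 'brake': 'abekr'
They do not match.

No


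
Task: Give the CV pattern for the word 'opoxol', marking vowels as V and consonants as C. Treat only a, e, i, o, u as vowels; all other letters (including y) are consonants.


Letter mapping: o = V, p = C, o = V, x = C, o = V, l = C.

VCVCVC


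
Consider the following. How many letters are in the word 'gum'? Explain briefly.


Spell out 'gum' and number each letter: g(1), u(2), m(3). Total: 3 letters.

3


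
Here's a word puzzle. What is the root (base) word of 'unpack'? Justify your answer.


Remove prefix 'un' from 'unpack' to get root 'pack'.

pack


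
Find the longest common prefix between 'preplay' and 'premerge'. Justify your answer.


Compare from the start: 3 characters match: 'pre'. Mismatch at position 4: 'p' vs 'm'.

pre


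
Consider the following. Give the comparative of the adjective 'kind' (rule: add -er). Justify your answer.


Apply comparative formation (add -er): 'kind' -> 'kinder'.

kinder


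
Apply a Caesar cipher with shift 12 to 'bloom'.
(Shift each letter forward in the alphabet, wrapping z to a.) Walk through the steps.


Shift each letter by 12: b -> n, l -> x, o -> a, o -> a, m -> y. Result: 'nxaay'.

nxaay


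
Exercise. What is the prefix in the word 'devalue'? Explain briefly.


The word 'devalue' = 'de' (prefix) + 'value' (root). The prefix is 'de'.

de


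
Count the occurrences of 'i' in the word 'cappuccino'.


Letter 'i' in 'cappuccino': found at position(s) 8 = 1 occurrence(s).

1


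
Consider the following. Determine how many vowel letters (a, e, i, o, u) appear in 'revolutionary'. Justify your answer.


Vowels in 'revolutionary': e, o, u, i, o, a = 6 vowels.

6


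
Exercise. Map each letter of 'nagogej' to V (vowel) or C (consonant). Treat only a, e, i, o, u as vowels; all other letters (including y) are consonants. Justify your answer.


Letter mapping: n = C, a = V, g = C, o = V, g = C, e = V, j = C.

CVCVCVC


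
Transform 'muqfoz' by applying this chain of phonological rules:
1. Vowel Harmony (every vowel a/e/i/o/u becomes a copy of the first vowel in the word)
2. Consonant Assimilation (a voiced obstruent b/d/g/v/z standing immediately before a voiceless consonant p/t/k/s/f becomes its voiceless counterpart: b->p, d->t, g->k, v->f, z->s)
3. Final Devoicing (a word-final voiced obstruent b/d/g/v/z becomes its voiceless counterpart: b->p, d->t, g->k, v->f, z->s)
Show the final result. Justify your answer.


Starting form: 'muqfoz'
Rule 1: Vowel Harmony: all vowels become 'u' (matching first vowel). 'muqfoz' -> 'muqfuz'
Rule 2: Consonant Assimilation: no voiced obstruent (b/d/g/v/z) stands immediately before a voiceless consonant (p/t/k/s/f). No change.
Rule 3: Final Devoicing: word-final voiced obstruent 'z' becomes voiceless 's'. 'muqfuz' -> 'muqfus'
Final form: 'muqfus'

muqfus


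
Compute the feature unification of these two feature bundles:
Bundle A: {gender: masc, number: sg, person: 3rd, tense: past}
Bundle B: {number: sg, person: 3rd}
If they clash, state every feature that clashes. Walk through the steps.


Compare features:
gender: A=masc vs B=_ -> unified: masc
number: A=sg vs B=sg -> unified: sg
person: A=3rd vs B=3rd -> unified: 3rd
tense: A=past vs B=_ -> unified: past
No clashes found.

Unified: {gender: masc, number: sg, person: 3rd, tense: past}


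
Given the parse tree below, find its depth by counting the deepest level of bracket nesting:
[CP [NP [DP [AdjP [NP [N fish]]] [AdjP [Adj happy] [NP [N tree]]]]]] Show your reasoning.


Count bracket nesting levels:
'[' at pos 0: depth = 1
'[' at pos 4: depth = 2
'[' at pos 8: depth = 3
'[' at pos 12: depth = 4
'[' at pos 18: depth = 5
'[' at pos 22: depth = 6
'[' at pos 33: depth = 4
'[' at pos 39: depth = 5
'[' at pos 51: depth = 5
'[' at pos 55: depth = 6
Maximum depth reached: 6

6


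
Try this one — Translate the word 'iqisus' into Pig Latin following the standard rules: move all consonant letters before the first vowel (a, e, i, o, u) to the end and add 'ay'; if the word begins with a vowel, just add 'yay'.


'iqisus' starts with a vowel, so add 'yay': 'iqisusyay'.

iqisusyay


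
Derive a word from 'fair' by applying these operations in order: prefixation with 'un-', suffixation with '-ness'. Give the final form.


Step 1: Add prefix 'un-' to 'fair' = 'unfair'
Step 2: Add suffix '-ness' to 'unfair' = 'unfairness'

unfairness


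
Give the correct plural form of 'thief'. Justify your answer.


Apply rule: Change -f to -ves. 'thief' becomes 'thieves'.

thieves


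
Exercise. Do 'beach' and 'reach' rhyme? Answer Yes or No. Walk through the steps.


Rime (stressed vowel + following sounds) of 'beach': -each = /iːtʃ/
Rime of 'reach': -each = /iːtʃ/
/iːtʃ/ and /iːtʃ/ are the same ending sound, so the words rhyme.

Yes


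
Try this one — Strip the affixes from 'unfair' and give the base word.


Remove prefix 'un' from 'unfair' to get root 'fair'.

fair


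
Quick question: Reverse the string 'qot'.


Reverse 'qot' character by character: 'toq'.

toq


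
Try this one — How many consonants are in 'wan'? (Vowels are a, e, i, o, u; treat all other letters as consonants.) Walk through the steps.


Consonants in 'wan': w, n = 2 consonants.

2


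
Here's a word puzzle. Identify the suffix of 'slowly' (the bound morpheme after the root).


The word 'slowly' = 'slow' (root) + '-ly' (suffix). The suffix is '-ly'.

ly


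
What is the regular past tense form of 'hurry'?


Apply rule: Change -y to -ied. 'hurry' becomes 'hurried'.

hurried


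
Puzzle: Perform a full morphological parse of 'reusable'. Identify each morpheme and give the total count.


Step 1: Identify prefix: 're' (meaning: again)
Step 2: Identify root: 'use'
Step 3: Identify suffix(es): 'able'
Decomposition: re- (prefix: again) + use (root) + -able (suffix: capable of)
Total morphemes: 3

3 morphemes (re- (prefix: again) + use (root) + -able (suffix: capable of))


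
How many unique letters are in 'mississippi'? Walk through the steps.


Unique letters in 'mississippi': {i, m, p, s} = 4 distinct letters.

4


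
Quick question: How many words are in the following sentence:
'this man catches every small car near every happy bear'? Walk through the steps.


Split into words: this | man | catches | every | small | car | near | every | happy | bear = 10 words.

10


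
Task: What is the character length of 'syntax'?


Spell out 'syntax' and number each letter: s(1), y(2), n(3), t(4), a(5), x(6). Total: 6 letters.

6


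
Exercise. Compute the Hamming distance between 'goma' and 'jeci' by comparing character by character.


Alignment:
Position 1: 'g' vs 'j' = DIFFER
Position 2: 'o' vs 'e' = DIFFER
Position 3: 'm' vs 'c' = DIFFER
Position 4: 'a' vs 'i' = DIFFER
Total differences: 4

4


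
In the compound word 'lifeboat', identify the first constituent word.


Split 'lifeboat' into 'life' + 'boat'. The first part is 'life'.

life


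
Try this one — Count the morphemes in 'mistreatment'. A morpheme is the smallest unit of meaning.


Decomposition: mis- (prefix) + treat (root) + -ment (suffix) = 3 morpheme(s)

3 morphemes


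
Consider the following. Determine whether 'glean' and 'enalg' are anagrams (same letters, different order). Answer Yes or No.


Sorted letters of 'glean': 'aegln'
Sorted letters of 'enalg': 'aegln'
They match.

Yes


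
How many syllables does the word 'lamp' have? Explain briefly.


Break 'lamp' into syllables: lamp -> lamp = 1 syllable

1 syllable


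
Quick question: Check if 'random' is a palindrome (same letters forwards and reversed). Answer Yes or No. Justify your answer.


Forward: 'random'
Reversed: 'modnar'
They differ.

No


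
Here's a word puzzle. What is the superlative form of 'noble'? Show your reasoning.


Apply superlative formation (ends in e: add -st): 'noble' -> 'noblest'.

noblest


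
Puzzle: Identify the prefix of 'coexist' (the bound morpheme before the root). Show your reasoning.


The word 'coexist' = 'co' (prefix) + 'exist' (root). The prefix is 'co'.

co


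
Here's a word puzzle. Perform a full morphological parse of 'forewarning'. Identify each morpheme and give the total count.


Step 1: Identify prefix: 'fore' (meaning: before/front)
Step 2: Identify root: 'warn'
Step 3: Identify suffix(es): 'ing'
Decomposition: fore- (prefix: before/front) + warn (root) + -ing (suffix: ongoing action)
Total morphemes: 3

3 morphemes (fore- (prefix: before/front) + warn (root) + -ing (suffix: ongoing action))


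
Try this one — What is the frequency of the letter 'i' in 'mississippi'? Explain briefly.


Letter 'i' in 'mississippi': found at position(s) 2, 5, 8, 11 = 4 occurrence(s).

4


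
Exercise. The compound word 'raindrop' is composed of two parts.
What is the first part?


Split 'raindrop' into 'rain' + 'drop'. The first part is 'rain'.

rain


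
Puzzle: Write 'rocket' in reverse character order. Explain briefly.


Reverse 'rocket' character by character: 'tekcor'.

tekcor


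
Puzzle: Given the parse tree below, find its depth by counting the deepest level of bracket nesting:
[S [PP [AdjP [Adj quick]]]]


Count bracket nesting levels:
'[' at pos 0: depth = 1
'[' at pos 3: depth = 2
'[' at pos 7: depth = 3
'[' at pos 13: depth = 4
Maximum depth reached: 4

4
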